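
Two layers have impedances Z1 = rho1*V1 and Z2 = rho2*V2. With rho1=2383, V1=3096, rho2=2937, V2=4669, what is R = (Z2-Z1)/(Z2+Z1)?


Z1 = 2383 * 3096 = 7377768
Z2 = 2937 * 4669 = 13712853
R = (13712853 - 7377768) / (13712853 + 7377768) = 6335085 / 21090621 = 0.3004

0.3004


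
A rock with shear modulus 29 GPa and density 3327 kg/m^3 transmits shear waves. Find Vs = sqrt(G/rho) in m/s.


Convert G to Pa: G = 29e9 Pa
Compute G/rho = 29e9 / 3327 = 8716561.4668
Vs = sqrt(8716561.4668) = 2952.38 m/s

2952.38


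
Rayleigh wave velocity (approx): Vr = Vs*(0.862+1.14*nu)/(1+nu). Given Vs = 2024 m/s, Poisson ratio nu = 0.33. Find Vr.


Numerator factor = 0.862 + 1.14*0.33 = 1.2382
Denominator = 1 + 0.33 = 1.33
Vr = 2024 * 1.2382 / 1.33 = 1884.3 m/s

1884.3


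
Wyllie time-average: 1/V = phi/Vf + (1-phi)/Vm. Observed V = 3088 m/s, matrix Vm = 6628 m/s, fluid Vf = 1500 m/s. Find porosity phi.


1/V - 1/Vm = 1/3088 - 1/6628 = 0.00017296
1/Vf - 1/Vm = 1/1500 - 1/6628 = 0.00051579
phi = 0.00017296 / 0.00051579 = 0.3353

0.3353


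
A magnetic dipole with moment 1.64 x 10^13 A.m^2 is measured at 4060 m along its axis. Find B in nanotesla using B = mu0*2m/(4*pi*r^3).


m = 1.64 x 10^13 = 16400000000000 A.m^2
2m = 32800000000000 A.m^2
r^3 = 4060^3 = 66923416000
B = (4pi*10^-7) * 32800000000000 / (4*pi * 66923416000) * 1e9
= 41217695.615098 / 840984448234.93 * 1e9
= 49011.2459 nT

49011.2459


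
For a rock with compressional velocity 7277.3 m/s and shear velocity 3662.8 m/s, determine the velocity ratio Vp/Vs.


Vp/Vs = 7277.3 / 3662.8
= 1.9868

1.9868


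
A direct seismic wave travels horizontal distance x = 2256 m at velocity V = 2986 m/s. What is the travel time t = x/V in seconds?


t = x / V
= 2256 / 2986
= 0.7555 s

0.7555


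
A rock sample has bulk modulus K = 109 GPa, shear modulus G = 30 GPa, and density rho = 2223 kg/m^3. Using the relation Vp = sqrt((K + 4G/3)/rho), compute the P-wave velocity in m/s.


First compute the effective modulus:
K + 4G/3 = 109e9 + 4*30e9/3 = 149000000000.0 Pa
Then divide by density:
149000000000.0 / 2223 = 67026540.7108 Pa/(kg/m^3)
Take the square root:
Vp = sqrt(67026540.7108) = 8186.97 m/s

8186.97


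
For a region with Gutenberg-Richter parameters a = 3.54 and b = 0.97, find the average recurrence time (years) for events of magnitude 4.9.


log10(N) = 3.54 - 0.97*4.9 = -1.213
N = 10^-1.213 = 0.061235
T = 1/N = 1/0.061235 = 16.3305 years

16.3305


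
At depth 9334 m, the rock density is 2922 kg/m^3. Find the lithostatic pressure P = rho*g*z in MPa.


P = rho * g * z / 1e6
= 2922 * 9.81 * 9334 / 1e6
= 267557429.88 / 1e6
= 267.5574 MPa

267.5574


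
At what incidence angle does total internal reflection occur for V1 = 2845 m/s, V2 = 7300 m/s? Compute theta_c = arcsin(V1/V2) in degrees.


V1/V2 = 2845/7300 = 0.389726
theta_c = arcsin(0.389726) = 22.9375 degrees

22.9375


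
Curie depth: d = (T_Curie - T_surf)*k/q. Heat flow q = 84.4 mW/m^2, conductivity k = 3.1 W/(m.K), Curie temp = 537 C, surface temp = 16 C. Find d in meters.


T_Curie - T_surf = 537 - 16 = 521 C
Convert q to W/m^2: 84.4 mW/m^2 = 0.0844 W/m^2
d = 521 * 3.1 / 0.0844 = 19136.26 m

19136.26


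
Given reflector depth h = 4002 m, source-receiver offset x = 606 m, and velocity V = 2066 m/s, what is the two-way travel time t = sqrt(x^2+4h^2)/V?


x^2 + 4h^2 = 606^2 + 4*4002^2 = 367236 + 64064016 = 64431252
sqrt(64431252) = 8026.908
t = 8026.908 / 2066 = 3.8852 s

3.8852


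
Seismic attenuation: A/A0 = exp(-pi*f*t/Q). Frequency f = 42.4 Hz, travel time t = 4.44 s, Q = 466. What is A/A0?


pi*f*t/Q = pi*42.4*4.44/466 = 1.269149
A/A0 = exp(-1.269149) = 0.281071

0.281071


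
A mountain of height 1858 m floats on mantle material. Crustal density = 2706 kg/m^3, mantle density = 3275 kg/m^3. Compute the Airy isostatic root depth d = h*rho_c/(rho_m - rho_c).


rho_m - rho_c = 3275 - 2706 = 569
d = 1858 * 2706 / 569
= 5027748 / 569
= 8836.11 m

8836.11


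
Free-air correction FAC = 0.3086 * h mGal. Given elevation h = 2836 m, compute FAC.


FAC = 0.3086 * h
= 0.3086 * 2836
= 875.1896 mGal

875.1896


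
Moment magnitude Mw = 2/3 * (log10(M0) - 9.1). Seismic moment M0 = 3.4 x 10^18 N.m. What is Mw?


log10(M0) = log10(3.4 x 10^18) = 18.5315
Mw = 2/3 * (18.5315 - 9.1)
= 2/3 * 9.4315
= 6.29

6.29


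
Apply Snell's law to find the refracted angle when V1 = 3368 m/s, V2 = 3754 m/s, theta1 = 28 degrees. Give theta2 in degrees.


sin(theta1) = sin(28 deg) = 0.469472
sin(theta2) = V2/V1 * sin(theta1) = 3754/3368 * 0.469472 = 0.523277
theta2 = arcsin(0.523277) = 31.5523 degrees

31.5523


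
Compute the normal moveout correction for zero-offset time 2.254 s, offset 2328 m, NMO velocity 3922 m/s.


x/Vnmo = 2328/3922 = 0.593575
(x/Vnmo)^2 = 0.352331
t0^2 = 5.080516
sqrt(5.080516 + 0.352331) = 2.330847
dt = 2.330847 - 2.254 = 0.076847

0.076847


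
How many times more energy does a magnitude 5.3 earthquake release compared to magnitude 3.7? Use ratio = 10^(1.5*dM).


M2 - M1 = 5.3 - 3.7 = 1.6
1.5 * 1.6 = 2.4
ratio = 10^2.4 = 251.19

251.19


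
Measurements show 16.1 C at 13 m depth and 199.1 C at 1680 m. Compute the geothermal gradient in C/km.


dT = 199.1 - 16.1 = 183.0 C
dz = 1680 - 13 = 1667 m
gradient = dT/dz * 1000 = 183.0/1667 * 1000 = 109.778 C/km

109.778


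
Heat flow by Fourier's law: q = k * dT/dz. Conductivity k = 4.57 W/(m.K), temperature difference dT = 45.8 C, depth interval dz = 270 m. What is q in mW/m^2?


q = k * dT / dz * 1000
= 4.57 * 45.8 / 270 * 1000
= 0.775207 * 1000
= 775.2074 mW/m^2

775.2074


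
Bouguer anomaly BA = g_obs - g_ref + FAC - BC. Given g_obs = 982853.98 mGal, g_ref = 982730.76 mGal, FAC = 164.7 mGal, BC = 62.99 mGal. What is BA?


BA = g_obs - g_ref + FAC - BC
= 982853.98 - 982730.76 + 164.7 - 62.99
= 224.93 mGal

224.93


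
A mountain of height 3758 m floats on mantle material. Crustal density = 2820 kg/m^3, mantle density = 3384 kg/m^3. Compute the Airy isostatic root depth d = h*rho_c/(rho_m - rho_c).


rho_m - rho_c = 3384 - 2820 = 564
d = 3758 * 2820 / 564
= 10597560 / 564
= 18790.0 m

18790.0


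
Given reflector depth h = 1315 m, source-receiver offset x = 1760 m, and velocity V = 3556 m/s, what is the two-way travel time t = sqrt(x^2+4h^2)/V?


x^2 + 4h^2 = 1760^2 + 4*1315^2 = 3097600 + 6916900 = 10014500
sqrt(10014500) = 3164.5695
t = 3164.5695 / 3556 = 0.8899 s

0.8899


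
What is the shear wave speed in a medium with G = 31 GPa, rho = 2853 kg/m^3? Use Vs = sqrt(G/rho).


Convert G to Pa: G = 31e9 Pa
Compute G/rho = 31e9 / 2853 = 10865755.3453
Vs = sqrt(10865755.3453) = 3296.32 m/s

3296.32


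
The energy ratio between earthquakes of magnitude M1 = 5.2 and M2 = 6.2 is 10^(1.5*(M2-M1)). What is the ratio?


M2 - M1 = 6.2 - 5.2 = 1.0
1.5 * 1.0 = 1.5
ratio = 10^1.5 = 31.62

31.62


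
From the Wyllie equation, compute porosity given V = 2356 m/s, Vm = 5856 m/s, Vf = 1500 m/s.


1/V - 1/Vm = 1/2356 - 1/5856 = 0.00025368
1/Vf - 1/Vm = 1/1500 - 1/5856 = 0.0004959
phi = 0.00025368 / 0.0004959 = 0.5116

0.5116


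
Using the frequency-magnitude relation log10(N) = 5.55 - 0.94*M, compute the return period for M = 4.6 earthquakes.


log10(N) = 5.55 - 0.94*4.6 = 1.226
N = 10^1.226 = 16.826741
T = 1/N = 1/16.826741 = 0.0594 years

0.0594


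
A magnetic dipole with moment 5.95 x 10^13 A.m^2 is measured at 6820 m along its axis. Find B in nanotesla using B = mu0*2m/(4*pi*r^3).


m = 5.95 x 10^13 = 59500000000000 A.m^2
2m = 119000000000000 A.m^2
r^3 = 6820^3 = 317214568000
B = (4pi*10^-7) * 119000000000000 / (4*pi * 317214568000) * 1e9
= 149539810.310874 / 3986235825761.84 * 1e9
= 37514.04 nT

37514.04


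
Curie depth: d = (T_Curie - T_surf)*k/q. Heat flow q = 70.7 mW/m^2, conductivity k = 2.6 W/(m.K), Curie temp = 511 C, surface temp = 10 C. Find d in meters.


T_Curie - T_surf = 511 - 10 = 501 C
Convert q to W/m^2: 70.7 mW/m^2 = 0.0707 W/m^2
d = 501 * 2.6 / 0.0707 = 18424.33 m

18424.33


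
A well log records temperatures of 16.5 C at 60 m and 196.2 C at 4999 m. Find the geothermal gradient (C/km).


dT = 196.2 - 16.5 = 179.7 C
dz = 4999 - 60 = 4939 m
gradient = dT/dz * 1000 = 179.7/4939 * 1000 = 36.3839 C/km

36.3839


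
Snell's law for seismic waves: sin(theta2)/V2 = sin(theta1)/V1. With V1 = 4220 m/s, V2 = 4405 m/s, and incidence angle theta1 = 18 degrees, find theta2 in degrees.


sin(theta1) = sin(18 deg) = 0.309017
sin(theta2) = V2/V1 * sin(theta1) = 4405/4220 * 0.309017 = 0.322564
theta2 = arcsin(0.322564) = 18.8181 degrees

18.8181


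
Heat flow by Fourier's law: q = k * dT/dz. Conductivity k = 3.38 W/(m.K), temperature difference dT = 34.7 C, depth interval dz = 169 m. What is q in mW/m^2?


q = k * dT / dz * 1000
= 3.38 * 34.7 / 169 * 1000
= 0.694 * 1000
= 694.0 mW/m^2

694.0


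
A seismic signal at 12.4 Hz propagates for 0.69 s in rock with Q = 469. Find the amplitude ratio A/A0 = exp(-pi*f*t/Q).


pi*f*t/Q = pi*12.4*0.69/469 = 0.057312
A/A0 = exp(-0.057312) = 0.944299

0.944299


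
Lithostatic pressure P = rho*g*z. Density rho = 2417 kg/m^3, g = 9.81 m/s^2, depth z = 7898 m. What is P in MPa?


P = rho * g * z / 1e6
= 2417 * 9.81 * 7898 / 1e6
= 187267661.46 / 1e6
= 187.2677 MPa

187.2677


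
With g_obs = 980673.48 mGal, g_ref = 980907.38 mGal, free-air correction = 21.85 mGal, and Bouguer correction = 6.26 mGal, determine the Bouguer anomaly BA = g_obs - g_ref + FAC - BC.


BA = g_obs - g_ref + FAC - BC
= 980673.48 - 980907.38 + 21.85 - 6.26
= -218.31 mGal

-218.31


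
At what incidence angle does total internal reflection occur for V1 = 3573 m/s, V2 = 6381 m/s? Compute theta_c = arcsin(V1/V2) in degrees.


V1/V2 = 3573/6381 = 0.559944
theta_c = arcsin(0.559944) = 34.0519 degrees

34.0519


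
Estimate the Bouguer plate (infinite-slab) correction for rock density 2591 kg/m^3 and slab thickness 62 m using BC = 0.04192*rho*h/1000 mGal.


BC = 0.04192 * rho * h / 1000
= 0.04192 * 2591 * 62 / 1000
= 6.7341 mGal

6.7341


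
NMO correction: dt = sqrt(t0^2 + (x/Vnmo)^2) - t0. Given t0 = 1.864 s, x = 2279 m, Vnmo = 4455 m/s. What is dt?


x/Vnmo = 2279/4455 = 0.51156
(x/Vnmo)^2 = 0.261694
t0^2 = 3.474496
sqrt(3.474496 + 0.261694) = 1.932923
dt = 1.932923 - 1.864 = 0.068923

0.068923


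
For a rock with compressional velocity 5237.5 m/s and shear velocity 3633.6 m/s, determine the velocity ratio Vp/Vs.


Vp/Vs = 5237.5 / 3633.6
= 1.4414

1.4414


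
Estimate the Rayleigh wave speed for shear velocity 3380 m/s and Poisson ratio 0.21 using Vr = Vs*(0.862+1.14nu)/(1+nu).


Numerator factor = 0.862 + 1.14*0.21 = 1.1014
Denominator = 1 + 0.21 = 1.21
Vr = 3380 * 1.1014 / 1.21 = 3076.64 m/s

3076.64


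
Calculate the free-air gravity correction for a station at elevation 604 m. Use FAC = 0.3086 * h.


FAC = 0.3086 * h
= 0.3086 * 604
= 186.3944 mGal

186.3944


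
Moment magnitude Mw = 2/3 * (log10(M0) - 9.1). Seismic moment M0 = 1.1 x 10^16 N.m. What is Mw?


log10(M0) = log10(1.1 x 10^16) = 16.0414
Mw = 2/3 * (16.0414 - 9.1)
= 2/3 * 6.9414
= 4.63

4.63


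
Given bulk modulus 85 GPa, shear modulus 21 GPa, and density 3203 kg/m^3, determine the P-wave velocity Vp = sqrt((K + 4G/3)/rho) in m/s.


First compute the effective modulus:
K + 4G/3 = 85e9 + 4*21e9/3 = 113000000000.0 Pa
Then divide by density:
113000000000.0 / 3203 = 35279425.5386 Pa/(kg/m^3)
Take the square root:
Vp = sqrt(35279425.5386) = 5939.65 m/s

5939.65


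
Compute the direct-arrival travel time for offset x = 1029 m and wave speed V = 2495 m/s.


t = x / V
= 1029 / 2495
= 0.4124 s

0.4124


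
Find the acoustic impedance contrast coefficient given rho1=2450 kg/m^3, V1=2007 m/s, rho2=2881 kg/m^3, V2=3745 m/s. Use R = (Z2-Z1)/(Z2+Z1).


Z1 = 2450 * 2007 = 4917150
Z2 = 2881 * 3745 = 10789345
R = (10789345 - 4917150) / (10789345 + 4917150) = 5872195 / 15706495 = 0.3739

0.3739


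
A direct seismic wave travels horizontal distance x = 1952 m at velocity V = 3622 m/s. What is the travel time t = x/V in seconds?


t = x / V
= 1952 / 3622
= 0.5389 s

0.5389


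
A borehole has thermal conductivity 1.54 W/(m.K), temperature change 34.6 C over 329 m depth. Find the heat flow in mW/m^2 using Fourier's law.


q = k * dT / dz * 1000
= 1.54 * 34.6 / 329 * 1000
= 0.161957 * 1000
= 161.9574 mW/m^2

161.9574


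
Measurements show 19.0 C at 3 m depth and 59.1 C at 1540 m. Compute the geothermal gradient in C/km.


dT = 59.1 - 19.0 = 40.1 C
dz = 1540 - 3 = 1537 m
gradient = dT/dz * 1000 = 40.1/1537 * 1000 = 26.0898 C/km

26.0898


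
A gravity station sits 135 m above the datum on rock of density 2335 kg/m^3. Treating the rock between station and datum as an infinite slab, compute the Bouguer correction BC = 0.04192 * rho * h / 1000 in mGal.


BC = 0.04192 * rho * h / 1000
= 0.04192 * 2335 * 135 / 1000
= 13.2142 mGal

13.2142


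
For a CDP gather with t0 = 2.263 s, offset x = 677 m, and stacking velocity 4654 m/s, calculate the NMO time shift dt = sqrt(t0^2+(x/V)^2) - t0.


x/Vnmo = 677/4654 = 0.145466
(x/Vnmo)^2 = 0.02116
t0^2 = 5.121169
sqrt(5.121169 + 0.02116) = 2.26767
dt = 2.26767 - 2.263 = 0.00467

0.00467


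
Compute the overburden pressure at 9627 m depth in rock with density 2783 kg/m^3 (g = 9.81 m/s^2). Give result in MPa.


P = rho * g * z / 1e6
= 2783 * 9.81 * 9627 / 1e6
= 262828941.21 / 1e6
= 262.8289 MPa

262.8289


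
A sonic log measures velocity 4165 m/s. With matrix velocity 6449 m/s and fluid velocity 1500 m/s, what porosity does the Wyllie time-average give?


1/V - 1/Vm = 1/4165 - 1/6449 = 8.503e-05
1/Vf - 1/Vm = 1/1500 - 1/6449 = 0.0005116
phi = 8.503e-05 / 0.0005116 = 0.1662

0.1662


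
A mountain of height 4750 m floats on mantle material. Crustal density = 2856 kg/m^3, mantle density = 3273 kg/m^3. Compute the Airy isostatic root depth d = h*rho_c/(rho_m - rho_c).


rho_m - rho_c = 3273 - 2856 = 417
d = 4750 * 2856 / 417
= 13566000 / 417
= 32532.37 m

32532.37


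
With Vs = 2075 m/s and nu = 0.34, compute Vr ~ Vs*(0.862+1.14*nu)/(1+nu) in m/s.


Numerator factor = 0.862 + 1.14*0.34 = 1.2496
Denominator = 1 + 0.34 = 1.34
Vr = 2075 * 1.2496 / 1.34 = 1935.01 m/s

1935.01


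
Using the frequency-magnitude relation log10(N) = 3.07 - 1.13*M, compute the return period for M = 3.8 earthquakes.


log10(N) = 3.07 - 1.13*3.8 = -1.224
N = 10^-1.224 = 0.059704
T = 1/N = 1/0.059704 = 16.7494 years

16.7494


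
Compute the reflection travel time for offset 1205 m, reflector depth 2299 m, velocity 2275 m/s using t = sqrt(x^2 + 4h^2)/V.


x^2 + 4h^2 = 1205^2 + 4*2299^2 = 1452025 + 21141604 = 22593629
sqrt(22593629) = 4753.2756
t = 4753.2756 / 2275 = 2.0894 s

2.0894


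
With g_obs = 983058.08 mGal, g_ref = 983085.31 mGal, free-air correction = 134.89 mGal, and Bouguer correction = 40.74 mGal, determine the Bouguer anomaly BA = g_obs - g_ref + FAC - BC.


BA = g_obs - g_ref + FAC - BC
= 983058.08 - 983085.31 + 134.89 - 40.74
= 66.92 mGal

66.92


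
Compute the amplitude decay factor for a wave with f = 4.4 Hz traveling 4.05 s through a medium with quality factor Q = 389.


pi*f*t/Q = pi*4.4*4.05/389 = 0.143916
A/A0 = exp(-0.143916) = 0.865961

0.865961


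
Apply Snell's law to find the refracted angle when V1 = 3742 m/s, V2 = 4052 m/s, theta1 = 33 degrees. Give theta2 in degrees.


sin(theta1) = sin(33 deg) = 0.544639
sin(theta2) = V2/V1 * sin(theta1) = 4052/3742 * 0.544639 = 0.589759
theta2 = arcsin(0.589759) = 36.1399 degrees

36.1399


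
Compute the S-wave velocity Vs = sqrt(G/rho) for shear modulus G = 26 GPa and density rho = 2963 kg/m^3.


Convert G to Pa: G = 26e9 Pa
Compute G/rho = 26e9 / 2963 = 8774890.3139
Vs = sqrt(8774890.3139) = 2962.24 m/s

2962.24


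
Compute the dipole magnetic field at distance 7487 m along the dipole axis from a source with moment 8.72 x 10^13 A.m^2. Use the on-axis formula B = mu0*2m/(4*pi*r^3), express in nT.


m = 8.72 x 10^13 = 87200000000000 A.m^2
2m = 174400000000000 A.m^2
r^3 = 7487^3 = 419685050303
B = (4pi*10^-7) * 174400000000000 / (4*pi * 419685050303) * 1e9
= 219157503.514424 / 5273917883413.47 * 1e9
= 41554.9708 nT

41554.9708


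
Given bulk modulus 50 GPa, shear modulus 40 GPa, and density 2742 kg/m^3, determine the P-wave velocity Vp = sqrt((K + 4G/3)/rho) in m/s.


First compute the effective modulus:
K + 4G/3 = 50e9 + 4*40e9/3 = 103333333333.33 Pa
Then divide by density:
103333333333.33 / 2742 = 37685387.7948 Pa/(kg/m^3)
Take the square root:
Vp = sqrt(37685387.7948) = 6138.84 m/s

6138.84


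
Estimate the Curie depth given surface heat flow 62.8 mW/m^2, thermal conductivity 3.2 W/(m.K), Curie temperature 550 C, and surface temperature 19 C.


T_Curie - T_surf = 550 - 19 = 531 C
Convert q to W/m^2: 62.8 mW/m^2 = 0.0628 W/m^2
d = 531 * 3.2 / 0.0628 = 27057.32 m

27057.32


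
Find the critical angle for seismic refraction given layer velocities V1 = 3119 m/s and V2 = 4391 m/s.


V1/V2 = 3119/4391 = 0.710317
theta_c = arcsin(0.710317) = 45.2607 degrees

45.2607


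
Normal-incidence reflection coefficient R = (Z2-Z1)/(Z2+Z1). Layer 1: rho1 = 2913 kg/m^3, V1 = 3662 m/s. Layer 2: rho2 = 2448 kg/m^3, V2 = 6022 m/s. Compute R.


Z1 = 2913 * 3662 = 10667406
Z2 = 2448 * 6022 = 14741856
R = (14741856 - 10667406) / (14741856 + 10667406) = 4074450 / 25409262 = 0.1604

0.1604


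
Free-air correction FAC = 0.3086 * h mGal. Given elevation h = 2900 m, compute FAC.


FAC = 0.3086 * h
= 0.3086 * 2900
= 894.94 mGal

894.94


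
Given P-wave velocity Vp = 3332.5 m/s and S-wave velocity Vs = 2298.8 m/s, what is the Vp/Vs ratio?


Vp/Vs = 3332.5 / 2298.8
= 1.4497

1.4497


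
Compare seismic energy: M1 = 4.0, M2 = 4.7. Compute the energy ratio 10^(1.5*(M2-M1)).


M2 - M1 = 4.7 - 4.0 = 0.7
1.5 * 0.7 = 1.05
ratio = 10^1.05 = 11.22

11.22


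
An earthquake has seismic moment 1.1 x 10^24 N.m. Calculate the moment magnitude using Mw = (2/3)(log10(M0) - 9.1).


log10(M0) = log10(1.1 x 10^24) = 24.0414
Mw = 2/3 * (24.0414 - 9.1)
= 2/3 * 14.9414
= 9.96

9.96


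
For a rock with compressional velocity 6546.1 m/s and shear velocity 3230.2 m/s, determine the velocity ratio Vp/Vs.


Vp/Vs = 6546.1 / 3230.2
= 2.0265

2.0265


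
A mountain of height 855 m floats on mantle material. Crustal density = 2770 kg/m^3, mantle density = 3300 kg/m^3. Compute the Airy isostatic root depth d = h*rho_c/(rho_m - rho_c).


rho_m - rho_c = 3300 - 2770 = 530
d = 855 * 2770 / 530
= 2368350 / 530
= 4468.58 m

4468.58


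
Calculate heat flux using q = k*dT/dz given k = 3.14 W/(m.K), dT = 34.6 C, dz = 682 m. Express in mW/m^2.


q = k * dT / dz * 1000
= 3.14 * 34.6 / 682 * 1000
= 0.159302 * 1000
= 159.3021 mW/m^2

159.3021


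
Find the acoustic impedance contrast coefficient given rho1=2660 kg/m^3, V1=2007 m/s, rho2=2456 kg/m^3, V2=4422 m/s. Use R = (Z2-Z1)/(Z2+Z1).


Z1 = 2660 * 2007 = 5338620
Z2 = 2456 * 4422 = 10860432
R = (10860432 - 5338620) / (10860432 + 5338620) = 5521812 / 16199052 = 0.3409

0.3409


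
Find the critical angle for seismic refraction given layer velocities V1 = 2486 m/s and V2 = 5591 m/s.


V1/V2 = 2486/5591 = 0.444643
theta_c = arcsin(0.444643) = 26.4005 degrees

26.4005


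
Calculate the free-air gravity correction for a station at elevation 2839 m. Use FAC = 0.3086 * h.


FAC = 0.3086 * h
= 0.3086 * 2839
= 876.1154 mGal

876.1154


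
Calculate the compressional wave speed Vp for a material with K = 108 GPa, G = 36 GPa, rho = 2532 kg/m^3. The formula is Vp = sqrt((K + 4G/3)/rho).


First compute the effective modulus:
K + 4G/3 = 108e9 + 4*36e9/3 = 156000000000.0 Pa
Then divide by density:
156000000000.0 / 2532 = 61611374.4076 Pa/(kg/m^3)
Take the square root:
Vp = sqrt(61611374.4076) = 7849.29 m/s

7849.29


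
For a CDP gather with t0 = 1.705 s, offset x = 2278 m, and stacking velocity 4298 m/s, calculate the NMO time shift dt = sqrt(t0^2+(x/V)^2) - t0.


x/Vnmo = 2278/4298 = 0.530014
(x/Vnmo)^2 = 0.280915
t0^2 = 2.907025
sqrt(2.907025 + 0.280915) = 1.78548
dt = 1.78548 - 1.705 = 0.08048

0.08048


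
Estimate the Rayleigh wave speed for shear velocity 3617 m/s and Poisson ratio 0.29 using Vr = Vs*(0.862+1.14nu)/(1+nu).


Numerator factor = 0.862 + 1.14*0.29 = 1.1926
Denominator = 1 + 0.29 = 1.29
Vr = 3617 * 1.1926 / 1.29 = 3343.9 m/s

3343.9


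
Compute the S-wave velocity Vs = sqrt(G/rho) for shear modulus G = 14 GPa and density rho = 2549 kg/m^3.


Convert G to Pa: G = 14e9 Pa
Compute G/rho = 14e9 / 2549 = 5492349.9412
Vs = sqrt(5492349.9412) = 2343.58 m/s

2343.58


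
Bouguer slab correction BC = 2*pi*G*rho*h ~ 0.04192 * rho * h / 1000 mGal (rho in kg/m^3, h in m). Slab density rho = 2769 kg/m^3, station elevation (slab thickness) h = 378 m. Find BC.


BC = 0.04192 * rho * h / 1000
= 0.04192 * 2769 * 378 / 1000
= 43.8769 mGal

43.8769


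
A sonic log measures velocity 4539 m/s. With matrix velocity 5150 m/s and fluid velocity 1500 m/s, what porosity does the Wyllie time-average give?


1/V - 1/Vm = 1/4539 - 1/5150 = 2.614e-05
1/Vf - 1/Vm = 1/1500 - 1/5150 = 0.00047249
phi = 2.614e-05 / 0.00047249 = 0.0553

0.0553


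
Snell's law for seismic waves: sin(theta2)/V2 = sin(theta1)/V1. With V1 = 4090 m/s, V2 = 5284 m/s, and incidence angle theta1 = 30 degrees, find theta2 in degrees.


sin(theta1) = sin(30 deg) = 0.5
sin(theta2) = V2/V1 * sin(theta1) = 5284/4090 * 0.5 = 0.645966
theta2 = arcsin(0.645966) = 40.2381 degrees

40.2381


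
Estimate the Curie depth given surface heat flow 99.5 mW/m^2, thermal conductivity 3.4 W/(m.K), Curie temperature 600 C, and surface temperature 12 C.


T_Curie - T_surf = 600 - 12 = 588 C
Convert q to W/m^2: 99.5 mW/m^2 = 0.0995 W/m^2
d = 588 * 3.4 / 0.0995 = 20092.46 m

20092.46


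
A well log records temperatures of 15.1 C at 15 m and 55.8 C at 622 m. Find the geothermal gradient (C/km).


dT = 55.8 - 15.1 = 40.7 C
dz = 622 - 15 = 607 m
gradient = dT/dz * 1000 = 40.7/607 * 1000 = 67.0511 C/km

67.0511


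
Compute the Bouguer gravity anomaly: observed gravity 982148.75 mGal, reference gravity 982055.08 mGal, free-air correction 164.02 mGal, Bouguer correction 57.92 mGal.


BA = g_obs - g_ref + FAC - BC
= 982148.75 - 982055.08 + 164.02 - 57.92
= 199.77 mGal

199.77


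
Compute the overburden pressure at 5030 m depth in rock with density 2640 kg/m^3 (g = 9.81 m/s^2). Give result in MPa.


P = rho * g * z / 1e6
= 2640 * 9.81 * 5030 / 1e6
= 130268952.0 / 1e6
= 130.269 MPa

130.269


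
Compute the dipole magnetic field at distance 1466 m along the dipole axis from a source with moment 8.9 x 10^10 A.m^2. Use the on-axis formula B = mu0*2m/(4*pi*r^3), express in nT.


m = 8.9 x 10^10 = 89000000000 A.m^2
2m = 178000000000 A.m^2
r^3 = 1466^3 = 3150662696
B = (4pi*10^-7) * 178000000000 / (4*pi * 3150662696) * 1e9
= 223681.396936 / 39592395118.77 * 1e9
= 5649.6051 nT

5649.6051


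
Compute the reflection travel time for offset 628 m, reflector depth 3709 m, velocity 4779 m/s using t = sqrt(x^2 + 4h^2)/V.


x^2 + 4h^2 = 628^2 + 4*3709^2 = 394384 + 55026724 = 55421108
sqrt(55421108) = 7444.5354
t = 7444.5354 / 4779 = 1.5578 s

1.5578


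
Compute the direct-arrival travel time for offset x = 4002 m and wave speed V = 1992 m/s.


t = x / V
= 4002 / 1992
= 2.009 s

2.009


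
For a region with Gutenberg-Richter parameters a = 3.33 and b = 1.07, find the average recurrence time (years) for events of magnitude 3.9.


log10(N) = 3.33 - 1.07*3.9 = -0.843
N = 10^-0.843 = 0.143549
T = 1/N = 1/0.143549 = 6.9663 years

6.9663


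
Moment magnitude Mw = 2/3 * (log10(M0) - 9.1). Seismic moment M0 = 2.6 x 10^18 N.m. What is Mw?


log10(M0) = log10(2.6 x 10^18) = 18.415
Mw = 2/3 * (18.415 - 9.1)
= 2/3 * 9.315
= 6.21

6.21


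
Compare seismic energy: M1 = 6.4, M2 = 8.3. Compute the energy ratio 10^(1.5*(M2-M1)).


M2 - M1 = 8.3 - 6.4 = 1.9
1.5 * 1.9 = 2.85
ratio = 10^2.85 = 707.95

707.95


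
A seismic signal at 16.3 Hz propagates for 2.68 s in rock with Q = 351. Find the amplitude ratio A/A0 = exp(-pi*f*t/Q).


pi*f*t/Q = pi*16.3*2.68/351 = 0.39099
A/A0 = exp(-0.39099) = 0.676387

0.676387


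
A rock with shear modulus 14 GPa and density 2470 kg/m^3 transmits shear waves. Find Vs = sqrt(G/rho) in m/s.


Convert G to Pa: G = 14e9 Pa
Compute G/rho = 14e9 / 2470 = 5668016.1943
Vs = sqrt(5668016.1943) = 2380.76 m/s

2380.76


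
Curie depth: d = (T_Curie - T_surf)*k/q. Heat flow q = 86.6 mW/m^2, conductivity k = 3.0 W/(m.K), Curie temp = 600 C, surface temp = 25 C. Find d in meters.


T_Curie - T_surf = 600 - 25 = 575 C
Convert q to W/m^2: 86.6 mW/m^2 = 0.0866 W/m^2
d = 575 * 3.0 / 0.0866 = 19919.17 m

19919.17


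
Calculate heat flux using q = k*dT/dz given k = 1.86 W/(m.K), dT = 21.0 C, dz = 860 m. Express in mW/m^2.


q = k * dT / dz * 1000
= 1.86 * 21.0 / 860 * 1000
= 0.045419 * 1000
= 45.4186 mW/m^2

45.4186


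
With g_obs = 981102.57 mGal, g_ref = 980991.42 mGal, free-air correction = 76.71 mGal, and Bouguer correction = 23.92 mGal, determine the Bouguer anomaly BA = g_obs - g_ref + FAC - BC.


BA = g_obs - g_ref + FAC - BC
= 981102.57 - 980991.42 + 76.71 - 23.92
= 163.94 mGal

163.94


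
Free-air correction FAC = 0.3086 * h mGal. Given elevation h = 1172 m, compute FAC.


FAC = 0.3086 * h
= 0.3086 * 1172
= 361.6792 mGal

361.6792


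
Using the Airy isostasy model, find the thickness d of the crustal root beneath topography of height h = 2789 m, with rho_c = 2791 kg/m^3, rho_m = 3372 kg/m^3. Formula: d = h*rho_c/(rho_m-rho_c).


rho_m - rho_c = 3372 - 2791 = 581
d = 2789 * 2791 / 581
= 7784099 / 581
= 13397.76 m

13397.76


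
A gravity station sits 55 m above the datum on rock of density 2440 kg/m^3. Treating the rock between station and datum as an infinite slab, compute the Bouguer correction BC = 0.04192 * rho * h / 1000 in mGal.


BC = 0.04192 * rho * h / 1000
= 0.04192 * 2440 * 55 / 1000
= 5.6257 mGal

5.6257


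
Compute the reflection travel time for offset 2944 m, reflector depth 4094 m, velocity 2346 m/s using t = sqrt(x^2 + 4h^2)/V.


x^2 + 4h^2 = 2944^2 + 4*4094^2 = 8667136 + 67043344 = 75710480
sqrt(75710480) = 8701.1769
t = 8701.1769 / 2346 = 3.7089 s

3.7089


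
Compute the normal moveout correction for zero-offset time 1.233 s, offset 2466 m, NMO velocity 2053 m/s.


x/Vnmo = 2466/2053 = 1.201169
(x/Vnmo)^2 = 1.442807
t0^2 = 1.520289
sqrt(1.520289 + 1.442807) = 1.721365
dt = 1.721365 - 1.233 = 0.488365

0.488365


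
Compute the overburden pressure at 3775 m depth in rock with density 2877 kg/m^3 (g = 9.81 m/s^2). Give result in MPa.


P = rho * g * z / 1e6
= 2877 * 9.81 * 3775 / 1e6
= 106543221.75 / 1e6
= 106.5432 MPa

106.5432


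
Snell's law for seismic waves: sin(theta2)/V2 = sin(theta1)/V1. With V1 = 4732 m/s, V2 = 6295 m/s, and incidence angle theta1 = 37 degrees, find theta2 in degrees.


sin(theta1) = sin(37 deg) = 0.601815
sin(theta2) = V2/V1 * sin(theta1) = 6295/4732 * 0.601815 = 0.800597
theta2 = arcsin(0.800597) = 53.1872 degrees

53.1872


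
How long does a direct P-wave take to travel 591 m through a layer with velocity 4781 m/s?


t = x / V
= 591 / 4781
= 0.1236 s

0.1236


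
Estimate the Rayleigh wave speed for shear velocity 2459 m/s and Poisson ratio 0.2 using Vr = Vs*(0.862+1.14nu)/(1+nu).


Numerator factor = 0.862 + 1.14*0.2 = 1.09
Denominator = 1 + 0.2 = 1.2
Vr = 2459 * 1.09 / 1.2 = 2233.59 m/s

2233.59


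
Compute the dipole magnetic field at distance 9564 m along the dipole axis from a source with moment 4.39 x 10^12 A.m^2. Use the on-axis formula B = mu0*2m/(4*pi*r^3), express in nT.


m = 4.39 x 10^12 = 4390000000000 A.m^2
2m = 8780000000000 A.m^2
r^3 = 9564^3 = 874819998144
B = (4pi*10^-7) * 8780000000000 / (4*pi * 874819998144) * 1e9
= 11033273.399407 / 10993312317530.51 * 1e9
= 1003.635 nT

1003.635


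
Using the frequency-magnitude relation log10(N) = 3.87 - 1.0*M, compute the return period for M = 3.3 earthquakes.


log10(N) = 3.87 - 1.0*3.3 = 0.57
N = 10^0.57 = 3.715352
T = 1/N = 1/3.715352 = 0.2692 years

0.2692


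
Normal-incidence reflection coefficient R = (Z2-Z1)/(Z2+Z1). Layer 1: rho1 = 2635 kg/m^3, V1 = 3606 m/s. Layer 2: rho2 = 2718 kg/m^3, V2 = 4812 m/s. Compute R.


Z1 = 2635 * 3606 = 9501810
Z2 = 2718 * 4812 = 13079016
R = (13079016 - 9501810) / (13079016 + 9501810) = 3577206 / 22580826 = 0.1584

0.1584


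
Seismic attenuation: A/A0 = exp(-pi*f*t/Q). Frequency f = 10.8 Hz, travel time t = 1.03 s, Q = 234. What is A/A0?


pi*f*t/Q = pi*10.8*1.03/234 = 0.149346
A/A0 = exp(-0.149346) = 0.861271

0.861271


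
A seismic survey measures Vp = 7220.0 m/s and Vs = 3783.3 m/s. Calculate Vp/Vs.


Vp/Vs = 7220.0 / 3783.3
= 1.9084

1.9084


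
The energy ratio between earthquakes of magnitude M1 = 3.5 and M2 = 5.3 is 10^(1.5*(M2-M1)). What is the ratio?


M2 - M1 = 5.3 - 3.5 = 1.8
1.5 * 1.8 = 2.7
ratio = 10^2.7 = 501.19

501.19


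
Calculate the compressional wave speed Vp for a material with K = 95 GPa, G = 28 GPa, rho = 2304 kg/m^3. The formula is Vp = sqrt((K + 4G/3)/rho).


First compute the effective modulus:
K + 4G/3 = 95e9 + 4*28e9/3 = 132333333333.33 Pa
Then divide by density:
132333333333.33 / 2304 = 57436342.5926 Pa/(kg/m^3)
Take the square root:
Vp = sqrt(57436342.5926) = 7578.68 m/s

7578.68


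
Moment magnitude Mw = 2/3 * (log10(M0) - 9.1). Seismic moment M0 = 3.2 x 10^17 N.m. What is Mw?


log10(M0) = log10(3.2 x 10^17) = 17.5051
Mw = 2/3 * (17.5051 - 9.1)
= 2/3 * 8.4051
= 5.6

5.6


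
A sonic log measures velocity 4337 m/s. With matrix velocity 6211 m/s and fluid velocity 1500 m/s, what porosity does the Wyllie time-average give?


1/V - 1/Vm = 1/4337 - 1/6211 = 6.957e-05
1/Vf - 1/Vm = 1/1500 - 1/6211 = 0.00050566
phi = 6.957e-05 / 0.00050566 = 0.1376

0.1376


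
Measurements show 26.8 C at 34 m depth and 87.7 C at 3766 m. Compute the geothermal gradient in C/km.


dT = 87.7 - 26.8 = 60.9 C
dz = 3766 - 34 = 3732 m
gradient = dT/dz * 1000 = 60.9/3732 * 1000 = 16.3183 C/km

16.3183


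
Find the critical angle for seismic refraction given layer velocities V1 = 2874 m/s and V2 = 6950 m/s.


V1/V2 = 2874/6950 = 0.413525
theta_c = arcsin(0.413525) = 24.4265 degrees

24.4265


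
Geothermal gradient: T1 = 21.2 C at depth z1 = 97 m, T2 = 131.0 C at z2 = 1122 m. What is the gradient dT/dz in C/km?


dT = 131.0 - 21.2 = 109.8 C
dz = 1122 - 97 = 1025 m
gradient = dT/dz * 1000 = 109.8/1025 * 1000 = 107.122 C/km

107.122


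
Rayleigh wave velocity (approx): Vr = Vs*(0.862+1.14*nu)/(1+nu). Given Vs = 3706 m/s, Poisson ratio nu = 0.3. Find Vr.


Numerator factor = 0.862 + 1.14*0.3 = 1.204
Denominator = 1 + 0.3 = 1.3
Vr = 3706 * 1.204 / 1.3 = 3432.33 m/s

3432.33


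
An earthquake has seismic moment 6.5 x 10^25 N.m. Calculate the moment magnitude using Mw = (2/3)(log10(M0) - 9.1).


log10(M0) = log10(6.5 x 10^25) = 25.8129
Mw = 2/3 * (25.8129 - 9.1)
= 2/3 * 16.7129
= 11.14

11.14


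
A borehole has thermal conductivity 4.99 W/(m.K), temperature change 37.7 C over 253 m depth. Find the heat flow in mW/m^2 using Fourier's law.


q = k * dT / dz * 1000
= 4.99 * 37.7 / 253 * 1000
= 0.743569 * 1000
= 743.5692 mW/m^2

743.5692


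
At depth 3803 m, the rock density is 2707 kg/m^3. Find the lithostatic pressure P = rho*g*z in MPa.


P = rho * g * z / 1e6
= 2707 * 9.81 * 3803 / 1e6
= 100991213.01 / 1e6
= 100.9912 MPa

100.9912


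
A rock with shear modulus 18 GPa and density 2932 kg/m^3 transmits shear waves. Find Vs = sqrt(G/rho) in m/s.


Convert G to Pa: G = 18e9 Pa
Compute G/rho = 18e9 / 2932 = 6139154.161
Vs = sqrt(6139154.161) = 2477.73 m/s

2477.73


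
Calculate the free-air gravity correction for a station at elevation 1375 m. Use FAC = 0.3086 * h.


FAC = 0.3086 * h
= 0.3086 * 1375
= 424.325 mGal

424.325


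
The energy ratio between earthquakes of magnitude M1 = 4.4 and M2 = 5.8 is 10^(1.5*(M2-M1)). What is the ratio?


M2 - M1 = 5.8 - 4.4 = 1.4
1.5 * 1.4 = 2.1
ratio = 10^2.1 = 125.89

125.89


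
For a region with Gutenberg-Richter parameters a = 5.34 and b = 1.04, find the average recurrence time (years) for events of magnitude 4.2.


log10(N) = 5.34 - 1.04*4.2 = 0.972
N = 10^0.972 = 9.37562
T = 1/N = 1/9.37562 = 0.1067 years

0.1067


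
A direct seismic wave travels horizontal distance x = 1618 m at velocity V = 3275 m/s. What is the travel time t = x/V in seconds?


t = x / V
= 1618 / 3275
= 0.494 s

0.494


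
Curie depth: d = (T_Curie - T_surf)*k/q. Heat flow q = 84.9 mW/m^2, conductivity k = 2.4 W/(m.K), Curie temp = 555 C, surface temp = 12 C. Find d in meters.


T_Curie - T_surf = 555 - 12 = 543 C
Convert q to W/m^2: 84.9 mW/m^2 = 0.0849 W/m^2
d = 543 * 2.4 / 0.0849 = 15349.82 m

15349.82


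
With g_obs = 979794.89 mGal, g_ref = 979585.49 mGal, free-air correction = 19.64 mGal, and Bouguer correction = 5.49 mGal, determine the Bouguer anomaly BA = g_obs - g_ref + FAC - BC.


BA = g_obs - g_ref + FAC - BC
= 979794.89 - 979585.49 + 19.64 - 5.49
= 223.55 mGal

223.55


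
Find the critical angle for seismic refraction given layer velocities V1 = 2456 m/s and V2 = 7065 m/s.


V1/V2 = 2456/7065 = 0.347629
theta_c = arcsin(0.347629) = 20.3424 degrees

20.3424


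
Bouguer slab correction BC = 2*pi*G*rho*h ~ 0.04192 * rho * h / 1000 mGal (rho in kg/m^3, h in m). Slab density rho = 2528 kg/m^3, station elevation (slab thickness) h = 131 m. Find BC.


BC = 0.04192 * rho * h / 1000
= 0.04192 * 2528 * 131 / 1000
= 13.8826 mGal

13.8826


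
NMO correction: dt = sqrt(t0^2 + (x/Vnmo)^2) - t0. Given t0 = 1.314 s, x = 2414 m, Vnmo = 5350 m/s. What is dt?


x/Vnmo = 2414/5350 = 0.451215
(x/Vnmo)^2 = 0.203595
t0^2 = 1.726596
sqrt(1.726596 + 0.203595) = 1.389313
dt = 1.389313 - 1.314 = 0.075313

0.075313


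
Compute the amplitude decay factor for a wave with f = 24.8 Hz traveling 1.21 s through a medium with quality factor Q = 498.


pi*f*t/Q = pi*24.8*1.21/498 = 0.189303
A/A0 = exp(-0.189303) = 0.827536

0.827536


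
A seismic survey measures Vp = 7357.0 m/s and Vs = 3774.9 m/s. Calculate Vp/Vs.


Vp/Vs = 7357.0 / 3774.9
= 1.9489

1.9489


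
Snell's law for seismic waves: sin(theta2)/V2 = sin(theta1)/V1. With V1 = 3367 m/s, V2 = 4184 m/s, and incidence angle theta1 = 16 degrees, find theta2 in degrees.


sin(theta1) = sin(16 deg) = 0.275637
sin(theta2) = V2/V1 * sin(theta1) = 4184/3367 * 0.275637 = 0.342521
theta2 = arcsin(0.342521) = 20.0305 degrees

20.0305


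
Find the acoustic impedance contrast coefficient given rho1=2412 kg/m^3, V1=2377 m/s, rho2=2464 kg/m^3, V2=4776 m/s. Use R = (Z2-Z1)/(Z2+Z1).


Z1 = 2412 * 2377 = 5733324
Z2 = 2464 * 4776 = 11768064
R = (11768064 - 5733324) / (11768064 + 5733324) = 6034740 / 17501388 = 0.3448

0.3448


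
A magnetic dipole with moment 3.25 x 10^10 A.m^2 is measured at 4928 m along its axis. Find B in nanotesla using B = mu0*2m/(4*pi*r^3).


m = 3.25 x 10^10 = 32500000000 A.m^2
2m = 65000000000 A.m^2
r^3 = 4928^3 = 119677386752
B = (4pi*10^-7) * 65000000000 / (4*pi * 119677386752) * 1e9
= 81681.408993 / 1503910396083.63 * 1e9
= 54.3127 nT

54.3127


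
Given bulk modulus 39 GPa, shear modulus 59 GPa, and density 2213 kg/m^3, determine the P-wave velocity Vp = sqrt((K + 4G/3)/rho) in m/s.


First compute the effective modulus:
K + 4G/3 = 39e9 + 4*59e9/3 = 117666666666.67 Pa
Then divide by density:
117666666666.67 / 2213 = 53170658.2317 Pa/(kg/m^3)
Take the square root:
Vp = sqrt(53170658.2317) = 7291.82 m/s

7291.82


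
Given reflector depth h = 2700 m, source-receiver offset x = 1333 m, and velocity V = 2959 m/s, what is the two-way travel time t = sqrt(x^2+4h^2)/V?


x^2 + 4h^2 = 1333^2 + 4*2700^2 = 1776889 + 29160000 = 30936889
sqrt(30936889) = 5562.0939
t = 5562.0939 / 2959 = 1.8797 s

1.8797


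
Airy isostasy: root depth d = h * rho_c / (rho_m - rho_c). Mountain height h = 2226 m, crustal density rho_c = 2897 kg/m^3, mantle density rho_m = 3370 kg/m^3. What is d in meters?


rho_m - rho_c = 3370 - 2897 = 473
d = 2226 * 2897 / 473
= 6448722 / 473
= 13633.66 m

13633.66


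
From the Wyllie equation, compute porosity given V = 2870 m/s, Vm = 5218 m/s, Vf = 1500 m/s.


1/V - 1/Vm = 1/2870 - 1/5218 = 0.00015679
1/Vf - 1/Vm = 1/1500 - 1/5218 = 0.00047502
phi = 0.00015679 / 0.00047502 = 0.3301

0.3301


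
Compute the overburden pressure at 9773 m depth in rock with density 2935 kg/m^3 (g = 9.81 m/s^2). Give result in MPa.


P = rho * g * z / 1e6
= 2935 * 9.81 * 9773 / 1e6
= 281387636.55 / 1e6
= 281.3876 MPa

281.3876


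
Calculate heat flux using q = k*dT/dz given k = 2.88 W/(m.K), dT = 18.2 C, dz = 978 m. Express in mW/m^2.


q = k * dT / dz * 1000
= 2.88 * 18.2 / 978 * 1000
= 0.053595 * 1000
= 53.5951 mW/m^2

53.5951


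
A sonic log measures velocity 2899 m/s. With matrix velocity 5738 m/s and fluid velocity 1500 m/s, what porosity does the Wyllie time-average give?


1/V - 1/Vm = 1/2899 - 1/5738 = 0.00017067
1/Vf - 1/Vm = 1/1500 - 1/5738 = 0.00049239
phi = 0.00017067 / 0.00049239 = 0.3466

0.3466


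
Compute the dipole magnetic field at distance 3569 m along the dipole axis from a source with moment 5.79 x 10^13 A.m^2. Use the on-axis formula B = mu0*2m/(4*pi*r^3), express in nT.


m = 5.79 x 10^13 = 57900000000000 A.m^2
2m = 115800000000000 A.m^2
r^3 = 3569^3 = 45461069009
B = (4pi*10^-7) * 115800000000000 / (4*pi * 45461069009) * 1e9
= 145518571.714279 / 571280641692.05 * 1e9
= 254723.4426 nT

254723.4426


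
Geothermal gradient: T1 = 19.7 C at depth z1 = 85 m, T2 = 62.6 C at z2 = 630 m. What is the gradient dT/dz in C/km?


dT = 62.6 - 19.7 = 42.9 C
dz = 630 - 85 = 545 m
gradient = dT/dz * 1000 = 42.9/545 * 1000 = 78.7156 C/km

78.7156


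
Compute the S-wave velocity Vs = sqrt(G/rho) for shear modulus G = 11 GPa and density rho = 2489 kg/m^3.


Convert G to Pa: G = 11e9 Pa
Compute G/rho = 11e9 / 2489 = 4419445.5605
Vs = sqrt(4419445.5605) = 2102.25 m/s

2102.25


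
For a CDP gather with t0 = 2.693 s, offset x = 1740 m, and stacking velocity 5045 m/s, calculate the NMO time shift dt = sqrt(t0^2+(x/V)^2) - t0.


x/Vnmo = 1740/5045 = 0.344896
(x/Vnmo)^2 = 0.118953
t0^2 = 7.252249
sqrt(7.252249 + 0.118953) = 2.714996
dt = 2.714996 - 2.693 = 0.021996

0.021996


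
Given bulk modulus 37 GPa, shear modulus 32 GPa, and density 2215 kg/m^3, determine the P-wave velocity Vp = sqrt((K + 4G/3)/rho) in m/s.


First compute the effective modulus:
K + 4G/3 = 37e9 + 4*32e9/3 = 79666666666.67 Pa
Then divide by density:
79666666666.67 / 2215 = 35966892.4003 Pa/(kg/m^3)
Take the square root:
Vp = sqrt(35966892.4003) = 5997.24 m/s

5997.24


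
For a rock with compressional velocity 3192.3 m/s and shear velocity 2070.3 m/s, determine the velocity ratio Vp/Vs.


Vp/Vs = 3192.3 / 2070.3
= 1.542

1.542


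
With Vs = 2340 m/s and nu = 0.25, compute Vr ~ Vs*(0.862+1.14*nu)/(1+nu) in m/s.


Numerator factor = 0.862 + 1.14*0.25 = 1.147
Denominator = 1 + 0.25 = 1.25
Vr = 2340 * 1.147 / 1.25 = 2147.18 m/s

2147.18


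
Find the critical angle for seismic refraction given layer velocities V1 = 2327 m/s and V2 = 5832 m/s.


V1/V2 = 2327/5832 = 0.399005
theta_c = arcsin(0.399005) = 23.516 degrees

23.516


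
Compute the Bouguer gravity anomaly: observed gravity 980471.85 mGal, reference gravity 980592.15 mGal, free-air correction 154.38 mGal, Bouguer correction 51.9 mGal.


BA = g_obs - g_ref + FAC - BC
= 980471.85 - 980592.15 + 154.38 - 51.9
= -17.82 mGal

-17.82


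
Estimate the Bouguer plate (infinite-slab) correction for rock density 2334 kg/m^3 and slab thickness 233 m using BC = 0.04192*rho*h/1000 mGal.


BC = 0.04192 * rho * h / 1000
= 0.04192 * 2334 * 233 / 1000
= 22.797 mGal

22.797
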